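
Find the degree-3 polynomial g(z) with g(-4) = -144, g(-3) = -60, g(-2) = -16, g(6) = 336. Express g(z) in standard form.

Newton's divided differences:
g[-4,-3] = (-60 - (-144)) / (-3 - (-4)) = 84
g[-3,-2] = (-16 - (-60)) / (-2 - (-3)) = 44
g[-2,6] = (336 - (-16)) / (6 - (-2)) = 44
g[-4,-3,-2] = (44 - 84) / (-2 - (-4)) = -20
g[-3,-2,6] = (44 - 44) / (6 - (-3)) = 0
g[-4,-3,-2,6] = (0 - (-20)) / (6 - (-4)) = 2
g(z) = -144 + 84·(z + 4) + (-20)·(z + 4)(z + 3) + 2·(z + 4)(z + 3)(z + 2)
Expanding: g(z) = 2z^3 - 2z^2 - 4z

g(z) = 2z^3 - 2z^2 - 4z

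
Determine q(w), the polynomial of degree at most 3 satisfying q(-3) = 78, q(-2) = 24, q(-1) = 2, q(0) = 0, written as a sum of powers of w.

q(w) = -2w^3 + 4w^2 + 4w

Build the Lagrange basis polynomials:
L_0(w) = (w + 2)(w + 1)w / [-6] = -(1/6)w^3 - (1/2)w^2 - (1/3)w
L_1(w) = (w + 3)(w + 1)w / [2] = (1/2)w^3 + 2w^2 + (3/2)w
L_2(w) = (w + 3)(w + 2)w / [-2] = -(1/2)w^3 - (5/2)w^2 - 3w
L_3(w) = (w + 3)(w + 2)(w + 1) / [6] = (1/6)w^3 + w^2 + (11/6)w + 1
q(w) = 78·L_0 + 24·L_1 + 2·L_2 + 0·L_3
  78·L_0(w) = -13w^3 - 39w^2 - 26w
  24·L_1(w) = 12w^3 + 48w^2 + 36w
  2·L_2(w) = -w^3 - 5w^2 - 6w
  0·L_3(w) = 0
Adding term by term: -2w^3 + 4w^2 + 4w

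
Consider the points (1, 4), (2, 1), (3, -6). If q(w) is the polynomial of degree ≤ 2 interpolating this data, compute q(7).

-74

Using Newton's divided-difference form:
q[1,2] = (1 - 4) / (2 - 1) = -3
q[2,3] = (-6 - 1) / (3 - 2) = -7
q[1,2,3] = (-7 - (-3)) / (3 - 1) = -2
q(7) = 4 + (-3)·(6) + (-2)·(6)·(5) = -74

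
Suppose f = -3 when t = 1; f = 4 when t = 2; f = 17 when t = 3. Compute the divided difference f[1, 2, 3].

3

f[1,2] = (4 - (-3)) / (2 - 1) = 7
f[2,3] = (17 - 4) / (3 - 2) = 13
f[1,2,3] = (13 - 7) / (3 - 1) = 3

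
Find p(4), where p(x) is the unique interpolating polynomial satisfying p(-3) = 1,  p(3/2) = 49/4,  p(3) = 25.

36

Evaluate each Lagrange basis at x = 4:
L_0(4) = (5/2)·(1)/[(-9/2)·(-6)] = 5/54
L_1(4) = (7)·(1)/[(9/2)·(-3/2)] = -28/27
L_2(4) = (7)·(5/2)/[(6)·(3/2)] = 35/18
Sum: 1·(5/54) + 49/4·(-28/27) + 25·(35/18) = 36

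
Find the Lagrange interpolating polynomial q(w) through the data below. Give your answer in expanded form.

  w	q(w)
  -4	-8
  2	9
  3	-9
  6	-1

L_0(w) = (w - 2)(w - 3)(w - 6) / [-420] = -(1/420)w^3 + (11/420)w^2 - (3/35)w + 3/35
L_1(w) = (w + 4)(w - 3)(w - 6) / [24] = (1/24)w^3 - (5/24)w^2 - (3/4)w + 3
L_2(w) = (w + 4)(w - 2)(w - 6) / [-21] = -(1/21)w^3 + (4/21)w^2 + (20/21)w - 16/7
L_3(w) = (w + 4)(w - 2)(w - 3) / [120] = (1/120)w^3 - (1/120)w^2 - (7/60)w + 1/5
q(w) = (-8)·L_0 + 9·L_1 + (-9)·L_2 + (-1)·L_3
  (-8)·L_0(w) = (2/105)w^3 - (22/105)w^2 + (24/35)w - 24/35
  9·L_1(w) = (3/8)w^3 - (15/8)w^2 - (27/4)w + 27
  (-9)·L_2(w) = (3/7)w^3 - (12/7)w^2 - (60/7)w + 144/7
  (-1)·L_3(w) = -(1/120)w^3 + (1/120)w^2 + (7/60)w - 1/5
Adding term by term: (57/70)w^3 - (398/105)w^2 - (3049/210)w + 1634/35

q(w) = (57/70)w^3 - (398/105)w^2 - (3049/210)w + 1634/35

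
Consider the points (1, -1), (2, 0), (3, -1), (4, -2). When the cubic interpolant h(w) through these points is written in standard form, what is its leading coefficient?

L_0(w) = (w - 2)(w - 3)(w - 4) / [-6] = -(1/6)w^3 + (3/2)w^2 - (13/3)w + 4
L_1(w) = (w - 1)(w - 3)(w - 4) / [2] = (1/2)w^3 - 4w^2 + (19/2)w - 6
L_2(w) = (w - 1)(w - 2)(w - 4) / [-2] = -(1/2)w^3 + (7/2)w^2 - 7w + 4
L_3(w) = (w - 1)(w - 2)(w - 3) / [6] = (1/6)w^3 - w^2 + (11/6)w - 1
h(w) = (-1)·L_0 + 0·L_1 + (-1)·L_2 + (-2)·L_3
Only the coefficient of w^3 is needed; take it from each L_i and combine:
(-1)·(-1/6) + 0·(1/2) + (-1)·(-1/2) + (-2)·(1/6) = 1/3

1/3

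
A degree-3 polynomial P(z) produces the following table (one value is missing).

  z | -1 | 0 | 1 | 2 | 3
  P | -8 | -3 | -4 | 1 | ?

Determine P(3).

24

The 4 known values determine P uniquely (degree ≤ 3).
Evaluate each Lagrange basis at z = 3:
L_0(3) = (3)·(2)·(1)/[(-1)·(-2)·(-3)] = -1
L_1(3) = (4)·(2)·(1)/[(1)·(-1)·(-2)] = 4
L_2(3) = (4)·(3)·(1)/[(2)·(1)·(-1)] = -6
L_3(3) = (4)·(3)·(2)/[(3)·(2)·(1)] = 4
Sum: (-8)·(-1) + (-3)·(4) + (-4)·(-6) + 1·(4) = 24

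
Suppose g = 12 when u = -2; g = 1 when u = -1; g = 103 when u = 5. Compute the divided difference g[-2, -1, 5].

4

g[-2,-1] = (1 - 12) / (-1 - (-2)) = -11
g[-1,5] = (103 - 1) / (5 - (-1)) = 17
g[-2,-1,5] = (17 - (-11)) / (5 - (-2)) = 4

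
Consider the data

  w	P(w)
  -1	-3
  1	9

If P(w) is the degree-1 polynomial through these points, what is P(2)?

15

Evaluate each Lagrange basis at w = 2:
L_0(2) = (1)/[(-2)] = -1/2
L_1(2) = (3)/[(2)] = 3/2
Sum: (-3)·(-1/2) + 9·(3/2) = 15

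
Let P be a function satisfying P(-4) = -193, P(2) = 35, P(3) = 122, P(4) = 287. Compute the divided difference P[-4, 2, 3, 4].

P[-4,2] = (35 - (-193)) / (2 - (-4)) = 38
P[2,3] = (122 - 35) / (3 - 2) = 87
P[3,4] = (287 - 122) / (4 - 3) = 165
P[-4,2,3] = (87 - 38) / (3 - (-4)) = 7
P[2,3,4] = (165 - 87) / (4 - 2) = 39
P[-4,2,3,4] = (39 - 7) / (4 - (-4)) = 4

4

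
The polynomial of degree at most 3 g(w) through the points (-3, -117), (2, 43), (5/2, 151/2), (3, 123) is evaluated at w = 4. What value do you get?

275

Evaluate each Lagrange basis at w = 4:
L_0(4) = (2)·(3/2)·(1)/[(-5)·(-11/2)·(-6)] = -1/55
L_1(4) = (7)·(3/2)·(1)/[(5)·(-1/2)·(-1)] = 21/5
L_2(4) = (7)·(2)·(1)/[(11/2)·(1/2)·(-1/2)] = -112/11
L_3(4) = (7)·(2)·(3/2)/[(6)·(1)·(1/2)] = 7
Sum: (-117)·(-1/55) + 43·(21/5) + 151/2·(-112/11) + 123·(7) = 275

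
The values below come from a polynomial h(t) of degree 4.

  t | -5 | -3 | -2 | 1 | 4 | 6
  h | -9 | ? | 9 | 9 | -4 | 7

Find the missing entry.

1828/495

The 5 known values determine h uniquely (degree ≤ 4).
L_0(-3) = (-1)·(-4)·(-7)·(-9)/[(-3)·(-6)·(-9)·(-11)] = 14/99
L_1(-3) = (2)·(-4)·(-7)·(-9)/[(3)·(-3)·(-6)·(-8)] = 7/6
L_2(-3) = (2)·(-1)·(-7)·(-9)/[(6)·(3)·(-3)·(-5)] = -7/15
L_3(-3) = (2)·(-1)·(-4)·(-9)/[(9)·(6)·(3)·(-2)] = 2/9
L_4(-3) = (2)·(-1)·(-4)·(-7)/[(11)·(8)·(5)·(2)] = -7/110
Sum: (-9)·(14/99) + 9·(7/6) + 9·(-7/15) + (-4)·(2/9) + 7·(-7/110) = 1828/495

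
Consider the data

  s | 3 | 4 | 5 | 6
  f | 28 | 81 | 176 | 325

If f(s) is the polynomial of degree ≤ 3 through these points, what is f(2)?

5

Evaluate each Lagrange basis at s = 2:
L_0(2) = (-2)·(-3)·(-4)/[(-1)·(-2)·(-3)] = 4
L_1(2) = (-1)·(-3)·(-4)/[(1)·(-1)·(-2)] = -6
L_2(2) = (-1)·(-2)·(-4)/[(2)·(1)·(-1)] = 4
L_3(2) = (-1)·(-2)·(-3)/[(3)·(2)·(1)] = -1
Sum: 28·(4) + 81·(-6) + 176·(4) + 325·(-1) = 5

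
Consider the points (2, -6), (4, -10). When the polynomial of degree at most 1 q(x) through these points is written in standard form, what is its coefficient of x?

Build the Lagrange basis polynomials:
L_0(x) = (x - 4) / [-2] = -(1/2)x + 2
L_1(x) = (x - 2) / [2] = (1/2)x - 1
q(x) = (-6)·L_0 + (-10)·L_1
Only the coefficient of x is needed; take it from each L_i and combine:
(-6)·(-1/2) + (-10)·(1/2) = -2

-2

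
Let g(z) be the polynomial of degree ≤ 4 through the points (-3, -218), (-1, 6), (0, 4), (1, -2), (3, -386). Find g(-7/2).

Evaluate each Lagrange basis at z = -7/2:
L_0(-7/2) = (-5/2)·(-7/2)·(-9/2)·(-13/2)/[(-2)·(-3)·(-4)·(-6)] = 455/256
L_1(-7/2) = (-1/2)·(-7/2)·(-9/2)·(-13/2)/[(2)·(-1)·(-2)·(-4)] = -819/256
L_2(-7/2) = (-1/2)·(-5/2)·(-9/2)·(-13/2)/[(3)·(1)·(-1)·(-3)] = 65/16
L_3(-7/2) = (-1/2)·(-5/2)·(-7/2)·(-13/2)/[(4)·(2)·(1)·(-2)] = -455/256
L_4(-7/2) = (-1/2)·(-5/2)·(-7/2)·(-9/2)/[(6)·(4)·(3)·(2)] = 35/256
Sum: (-218)·(455/256) + 6·(-819/256) + 4·(65/16) + (-2)·(-455/256) + (-386)·(35/256) = -3517/8

-3517/8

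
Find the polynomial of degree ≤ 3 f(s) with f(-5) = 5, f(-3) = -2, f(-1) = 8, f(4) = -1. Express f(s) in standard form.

Build the Lagrange basis polynomials:
L_0(s) = (s + 3)(s + 1)(s - 4) / [-72] = -(1/72)s^3 + (13/72)s + 1/6
L_1(s) = (s + 5)(s + 1)(s - 4) / [28] = (1/28)s^3 + (1/14)s^2 - (19/28)s - 5/7
L_2(s) = (s + 5)(s + 3)(s - 4) / [-40] = -(1/40)s^3 - (1/10)s^2 + (17/40)s + 3/2
L_3(s) = (s + 5)(s + 3)(s + 1) / [315] = (1/315)s^3 + (1/35)s^2 + (23/315)s + 1/21
f(s) = 5·L_0 + (-2)·L_1 + 8·L_2 + (-1)·L_3
  5·L_0(s) = -(5/72)s^3 + (65/72)s + 5/6
  (-2)·L_1(s) = -(1/14)s^3 - (1/7)s^2 + (19/14)s + 10/7
  8·L_2(s) = -(1/5)s^3 - (4/5)s^2 + (17/5)s + 12
  (-1)·L_3(s) = -(1/315)s^3 - (1/35)s^2 - (23/315)s - 1/21
Adding term by term: -(289/840)s^3 - (34/35)s^2 + (4693/840)s + 199/14

f(s) = -(289/840)s^3 - (34/35)s^2 + (4693/840)s + 199/14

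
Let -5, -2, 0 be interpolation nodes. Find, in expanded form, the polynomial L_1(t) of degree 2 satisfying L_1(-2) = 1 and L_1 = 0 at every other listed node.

L_1(t) = (t + 5)t / [(3)·(-2)]
       = (t^2 + 5t) / (-6)

L_1(t) = -(1/6)t^2 - (5/6)t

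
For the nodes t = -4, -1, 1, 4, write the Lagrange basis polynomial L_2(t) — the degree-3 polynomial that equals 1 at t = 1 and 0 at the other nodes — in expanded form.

L_2(t) = -(1/30)t^3 - (1/30)t^2 + (8/15)t + 8/15

L_2(t) = (t + 4)(t + 1)(t - 4) / [(5)·(2)·(-3)]
       = (t^3 + t^2 - 16t - 16) / (-30)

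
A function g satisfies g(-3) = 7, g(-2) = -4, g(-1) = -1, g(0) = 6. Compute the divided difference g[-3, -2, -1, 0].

-5/3

g[-3,-2] = (-4 - 7) / (-2 - (-3)) = -11
g[-2,-1] = (-1 - (-4)) / (-1 - (-2)) = 3
g[-1,0] = (6 - (-1)) / (0 - (-1)) = 7
g[-3,-2,-1] = (3 - (-11)) / (-1 - (-3)) = 7
g[-2,-1,0] = (7 - 3) / (0 - (-2)) = 2
g[-3,-2,-1,0] = (2 - 7) / (0 - (-3)) = -5/3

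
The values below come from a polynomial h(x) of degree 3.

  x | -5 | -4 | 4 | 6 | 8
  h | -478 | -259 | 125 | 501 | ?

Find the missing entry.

1277

The 4 known values determine h uniquely (degree ≤ 3).
Evaluate each Lagrange basis at x = 8:
L_0(8) = (12)·(4)·(2)/[(-1)·(-9)·(-11)] = -32/33
L_1(8) = (13)·(4)·(2)/[(1)·(-8)·(-10)] = 13/10
L_2(8) = (13)·(12)·(2)/[(9)·(8)·(-2)] = -13/6
L_3(8) = (13)·(12)·(4)/[(11)·(10)·(2)] = 156/55
Sum: (-478)·(-32/33) + (-259)·(13/10) + 125·(-13/6) + 501·(156/55) = 1277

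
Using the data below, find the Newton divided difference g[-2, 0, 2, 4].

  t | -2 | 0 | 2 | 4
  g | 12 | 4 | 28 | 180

2

g[-2,0] = (4 - 12) / (0 - (-2)) = -4
g[0,2] = (28 - 4) / (2 - 0) = 12
g[2,4] = (180 - 28) / (4 - 2) = 76
g[-2,0,2] = (12 - (-4)) / (2 - (-2)) = 4
g[0,2,4] = (76 - 12) / (4 - 0) = 16
g[-2,0,2,4] = (16 - 4) / (4 - (-2)) = 2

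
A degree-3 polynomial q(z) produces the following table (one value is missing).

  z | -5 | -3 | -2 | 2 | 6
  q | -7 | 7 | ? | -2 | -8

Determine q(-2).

The 4 known values determine q uniquely (degree ≤ 3).
L_0(-2) = (1)·(-4)·(-8)/[(-2)·(-7)·(-11)] = -16/77
L_1(-2) = (3)·(-4)·(-8)/[(2)·(-5)·(-9)] = 16/15
L_2(-2) = (3)·(1)·(-8)/[(7)·(5)·(-4)] = 6/35
L_3(-2) = (3)·(1)·(-4)/[(11)·(9)·(4)] = -1/33
Sum: (-7)·(-16/77) + 7·(16/15) + (-2)·(6/35) + (-8)·(-1/33) = 3396/385

3396/385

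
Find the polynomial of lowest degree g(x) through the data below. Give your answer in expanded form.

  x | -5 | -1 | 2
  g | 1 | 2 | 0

Build the Lagrange basis polynomials:
L_0(x) = (x + 1)(x - 2) / [28] = (1/28)x^2 - (1/28)x - 1/14
L_1(x) = (x + 5)(x - 2) / [-12] = -(1/12)x^2 - (1/4)x + 5/6
L_2(x) = (x + 5)(x + 1) / [21] = (1/21)x^2 + (2/7)x + 5/21
g(x) = 1·L_0 + 2·L_1 + 0·L_2
  1·L_0(x) = (1/28)x^2 - (1/28)x - 1/14
  2·L_1(x) = -(1/6)x^2 - (1/2)x + 5/3
  0·L_2(x) = 0
Adding term by term: -(11/84)x^2 - (15/28)x + 67/42

g(x) = -(11/84)x^2 - (15/28)x + 67/42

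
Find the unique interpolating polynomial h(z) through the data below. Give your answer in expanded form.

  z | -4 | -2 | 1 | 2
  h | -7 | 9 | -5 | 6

h(z) = (43/40)z^3 + (341/120)z^2 - (101/20)z - 58/15

Build the Lagrange basis polynomials:
L_0(z) = (z + 2)(z - 1)(z - 2) / [-60] = -(1/60)z^3 + (1/60)z^2 + (1/15)z - 1/15
L_1(z) = (z + 4)(z - 1)(z - 2) / [24] = (1/24)z^3 + (1/24)z^2 - (5/12)z + 1/3
L_2(z) = (z + 4)(z + 2)(z - 2) / [-15] = -(1/15)z^3 - (4/15)z^2 + (4/15)z + 16/15
L_3(z) = (z + 4)(z + 2)(z - 1) / [24] = (1/24)z^3 + (5/24)z^2 + (1/12)z - 1/3
h(z) = (-7)·L_0 + 9·L_1 + (-5)·L_2 + 6·L_3
  (-7)·L_0(z) = (7/60)z^3 - (7/60)z^2 - (7/15)z + 7/15
  9·L_1(z) = (3/8)z^3 + (3/8)z^2 - (15/4)z + 3
  (-5)·L_2(z) = (1/3)z^3 + (4/3)z^2 - (4/3)z - 16/3
  6·L_3(z) = (1/4)z^3 + (5/4)z^2 + (1/2)z - 2
Adding term by term: (43/40)z^3 + (341/120)z^2 - (101/20)z - 58/15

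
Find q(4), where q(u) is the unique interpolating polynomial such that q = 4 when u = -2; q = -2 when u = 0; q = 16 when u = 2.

L_0(4) = (4)·(2)/[(-2)·(-4)] = 1
L_1(4) = (6)·(2)/[(2)·(-2)] = -3
L_2(4) = (6)·(4)/[(4)·(2)] = 3
Sum: 4·(1) + (-2)·(-3) + 16·(3) = 58

58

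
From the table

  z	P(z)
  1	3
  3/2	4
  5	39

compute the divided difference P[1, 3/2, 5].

2

P[1,3/2] = (4 - 3) / (3/2 - 1) = 2
P[3/2,5] = (39 - 4) / (5 - 3/2) = 10
P[1,3/2,5] = (10 - 2) / (5 - 1) = 2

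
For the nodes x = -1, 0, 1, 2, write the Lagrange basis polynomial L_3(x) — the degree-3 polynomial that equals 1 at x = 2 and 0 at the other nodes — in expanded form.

L_3(x) = (1/6)x^3 - (1/6)x

L_3(x) = (x + 1)x(x - 1) / [(3)·(2)·(1)]
       = (x^3 - x) / (6)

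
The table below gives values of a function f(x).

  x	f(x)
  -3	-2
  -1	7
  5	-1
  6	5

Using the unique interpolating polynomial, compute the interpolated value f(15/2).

Using Newton's divided-difference form:
f[-3,-1] = (7 - (-2)) / (-1 - (-3)) = 9/2
f[-1,5] = (-1 - 7) / (5 - (-1)) = -4/3
f[5,6] = (5 - (-1)) / (6 - 5) = 6
f[-3,-1,5] = (-4/3 - 9/2) / (5 - (-3)) = -35/48
f[-1,5,6] = (6 - (-4/3)) / (6 - (-1)) = 22/21
f[-3,-1,5,6] = (22/21 - (-35/48)) / (6 - (-3)) = 199/1008
f(15/2) = -2 + (9/2)·(21/2) + (-35/48)·(21/2)·(17/2) + (199/1008)·(21/2)·(17/2)·(5/2) = 9301/384

9301/384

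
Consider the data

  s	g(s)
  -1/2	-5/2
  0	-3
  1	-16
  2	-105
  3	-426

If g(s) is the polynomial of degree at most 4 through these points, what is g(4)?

Evaluate each Lagrange basis at s = 4:
L_0(4) = (4)·(3)·(2)·(1)/[(-1/2)·(-3/2)·(-5/2)·(-7/2)] = 128/35
L_1(4) = (9/2)·(3)·(2)·(1)/[(1/2)·(-1)·(-2)·(-3)] = -9
L_2(4) = (9/2)·(4)·(2)·(1)/[(3/2)·(1)·(-1)·(-2)] = 12
L_3(4) = (9/2)·(4)·(3)·(1)/[(5/2)·(2)·(1)·(-1)] = -54/5
L_4(4) = (9/2)·(4)·(3)·(2)/[(7/2)·(3)·(2)·(1)] = 36/7
Sum: (-5/2)·(128/35) + (-3)·(-9) + (-16)·(12) + (-105)·(-54/5) + (-426)·(36/7) = -1231

-1231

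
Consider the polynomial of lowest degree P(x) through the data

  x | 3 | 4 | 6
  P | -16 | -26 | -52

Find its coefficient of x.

-3

Build the Lagrange basis polynomials:
L_0(x) = (x - 4)(x - 6) / [3] = (1/3)x^2 - (10/3)x + 8
L_1(x) = (x - 3)(x - 6) / [-2] = -(1/2)x^2 + (9/2)x - 9
L_2(x) = (x - 3)(x - 4) / [6] = (1/6)x^2 - (7/6)x + 2
P(x) = (-16)·L_0 + (-26)·L_1 + (-52)·L_2
Only the coefficient of x is needed; take it from each L_i and combine:
(-16)·(-10/3) + (-26)·(9/2) + (-52)·(-7/6) = -3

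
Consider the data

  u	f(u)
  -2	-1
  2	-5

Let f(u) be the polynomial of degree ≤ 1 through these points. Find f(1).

Evaluate each Lagrange basis at u = 1:
L_0(1) = (-1)/[(-4)] = 1/4
L_1(1) = (3)/[(4)] = 3/4
Sum: (-1)·(1/4) + (-5)·(3/4) = -4

-4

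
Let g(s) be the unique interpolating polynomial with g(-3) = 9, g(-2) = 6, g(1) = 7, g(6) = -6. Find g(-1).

Evaluate each Lagrange basis at s = -1:
L_0(-1) = (1)·(-2)·(-7)/[(-1)·(-4)·(-9)] = -7/18
L_1(-1) = (2)·(-2)·(-7)/[(1)·(-3)·(-8)] = 7/6
L_2(-1) = (2)·(1)·(-7)/[(4)·(3)·(-5)] = 7/30
L_3(-1) = (2)·(1)·(-2)/[(9)·(8)·(5)] = -1/90
Sum: 9·(-7/18) + 6·(7/6) + 7·(7/30) + (-6)·(-1/90) = 26/5

26/5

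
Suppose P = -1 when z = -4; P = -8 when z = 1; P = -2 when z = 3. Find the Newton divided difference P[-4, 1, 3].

22/35

P[-4,1] = (-8 - (-1)) / (1 - (-4)) = -7/5
P[1,3] = (-2 - (-8)) / (3 - 1) = 3
P[-4,1,3] = (3 - (-7/5)) / (3 - (-4)) = 22/35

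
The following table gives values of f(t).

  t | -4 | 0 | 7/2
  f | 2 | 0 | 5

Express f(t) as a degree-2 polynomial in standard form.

f(t) = (9/35)t^2 + (37/70)t

Build the Lagrange basis polynomials:
L_0(t) = t(t - 7/2) / [30] = (1/30)t^2 - (7/60)t
L_1(t) = (t + 4)(t - 7/2) / [-14] = -(1/14)t^2 - (1/28)t + 1
L_2(t) = (t + 4)t / [105/4] = (4/105)t^2 + (16/105)t
f(t) = 2·L_0 + 0·L_1 + 5·L_2
  2·L_0(t) = (1/15)t^2 - (7/30)t
  0·L_1(t) = 0
  5·L_2(t) = (4/21)t^2 + (16/21)t
Adding term by term: (9/35)t^2 + (37/70)t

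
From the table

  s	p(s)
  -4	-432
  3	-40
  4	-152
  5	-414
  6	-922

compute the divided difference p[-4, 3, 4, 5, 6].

p[-4,3] = (-40 - (-432)) / (3 - (-4)) = 56
p[3,4] = (-152 - (-40)) / (4 - 3) = -112
p[4,5] = (-414 - (-152)) / (5 - 4) = -262
p[5,6] = (-922 - (-414)) / (6 - 5) = -508
p[-4,3,4] = (-112 - 56) / (4 - (-4)) = -21
p[3,4,5] = (-262 - (-112)) / (5 - 3) = -75
p[4,5,6] = (-508 - (-262)) / (6 - 4) = -123
p[-4,3,4,5] = (-75 - (-21)) / (5 - (-4)) = -6
p[3,4,5,6] = (-123 - (-75)) / (6 - 3) = -16
p[-4,3,4,5,6] = (-16 - (-6)) / (6 - (-4)) = -1

-1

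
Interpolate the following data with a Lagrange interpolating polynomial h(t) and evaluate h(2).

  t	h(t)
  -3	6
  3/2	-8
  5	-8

-103/12

Evaluate each Lagrange basis at t = 2:
L_0(2) = (1/2)·(-3)/[(-9/2)·(-8)] = -1/24
L_1(2) = (5)·(-3)/[(9/2)·(-7/2)] = 20/21
L_2(2) = (5)·(1/2)/[(8)·(7/2)] = 5/56
Sum: 6·(-1/24) + (-8)·(20/21) + (-8)·(5/56) = -103/12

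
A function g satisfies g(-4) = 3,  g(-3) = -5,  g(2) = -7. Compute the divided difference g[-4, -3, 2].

g[-4,-3] = (-5 - 3) / (-3 - (-4)) = -8
g[-3,2] = (-7 - (-5)) / (2 - (-3)) = -2/5
g[-4,-3,2] = (-2/5 - (-8)) / (2 - (-4)) = 19/15

19/15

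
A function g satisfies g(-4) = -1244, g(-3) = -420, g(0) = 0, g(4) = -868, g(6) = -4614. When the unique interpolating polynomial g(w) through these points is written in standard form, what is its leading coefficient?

The leading coefficient equals the top divided difference g[-4,-3,0,4,6].
g[-4,-3] = (-420 - (-1244)) / (-3 - (-4)) = 824
g[-3,0] = (0 - (-420)) / (0 - (-3)) = 140
g[0,4] = (-868 - 0) / (4 - 0) = -217
g[4,6] = (-4614 - (-868)) / (6 - 4) = -1873
g[-4,-3,0] = (140 - 824) / (0 - (-4)) = -171
g[-3,0,4] = (-217 - 140) / (4 - (-3)) = -51
g[0,4,6] = (-1873 - (-217)) / (6 - 0) = -276
g[-4,-3,0,4] = (-51 - (-171)) / (4 - (-4)) = 15
g[-3,0,4,6] = (-276 - (-51)) / (6 - (-3)) = -25
g[-4,-3,0,4,6] = (-25 - 15) / (6 - (-4)) = -4

-4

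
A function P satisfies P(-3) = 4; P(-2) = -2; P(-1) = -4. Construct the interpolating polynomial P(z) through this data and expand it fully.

L_0(z) = (z + 2)(z + 1) / [2] = (1/2)z^2 + (3/2)z + 1
L_1(z) = (z + 3)(z + 1) / [-1] = -z^2 - 4z - 3
L_2(z) = (z + 3)(z + 2) / [2] = (1/2)z^2 + (5/2)z + 3
P(z) = 4·L_0 + (-2)·L_1 + (-4)·L_2
  4·L_0(z) = 2z^2 + 6z + 4
  (-2)·L_1(z) = 2z^2 + 8z + 6
  (-4)·L_2(z) = -2z^2 - 10z - 12
Adding term by term: 2z^2 + 4z - 2

P(z) = 2z^2 + 4z - 2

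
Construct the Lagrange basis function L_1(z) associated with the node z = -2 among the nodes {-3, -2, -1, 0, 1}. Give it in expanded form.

L_1(z) = -(1/6)z^4 - (1/2)z^3 + (1/6)z^2 + (1/2)z

L_1(z) = (z + 3)(z + 1)z(z - 1) / [(1)·(-1)·(-2)·(-3)]
       = (z^4 + 3z^3 - z^2 - 3z) / (-6)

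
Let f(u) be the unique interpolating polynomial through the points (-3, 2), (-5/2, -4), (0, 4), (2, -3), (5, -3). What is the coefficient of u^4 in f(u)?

541/2700

Build the Lagrange basis polynomials:
L_0(u) = (u + 5/2)u(u - 2)(u - 5) / [60] = (1/60)u^4 - (3/40)u^3 - (1/8)u^2 + (5/12)u
L_1(u) = (u + 3)u(u - 2)(u - 5) / [-675/16] = -(16/675)u^4 + (64/675)u^3 + (176/675)u^2 - (32/45)u
L_2(u) = (u + 3)(u + 5/2)(u - 2)(u - 5) / [75] = (1/75)u^4 - (1/50)u^3 - (7/25)u^2 + (1/30)u + 1
L_3(u) = (u + 3)(u + 5/2)u(u - 5) / [-135] = -(1/135)u^4 - (1/270)u^3 + (4/27)u^2 + (5/18)u
L_4(u) = (u + 3)(u + 5/2)u(u - 2) / [900] = (1/900)u^4 + (7/1800)u^3 - (7/1800)u^2 - (1/60)u
f(u) = 2·L_0 + (-4)·L_1 + 4·L_2 + (-3)·L_3 + (-3)·L_4
Only the coefficient of u^4 is needed; take it from each L_i and combine:
2·(1/60) + (-4)·(-16/675) + 4·(1/75) + (-3)·(-1/135) + (-3)·(1/900) = 541/2700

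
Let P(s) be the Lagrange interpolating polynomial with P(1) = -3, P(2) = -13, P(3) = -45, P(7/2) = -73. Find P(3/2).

-6

Evaluate each Lagrange basis at s = 3/2:
L_0(3/2) = (-1/2)·(-3/2)·(-2)/[(-1)·(-2)·(-5/2)] = 3/10
L_1(3/2) = (1/2)·(-3/2)·(-2)/[(1)·(-1)·(-3/2)] = 1
L_2(3/2) = (1/2)·(-1/2)·(-2)/[(2)·(1)·(-1/2)] = -1/2
L_3(3/2) = (1/2)·(-1/2)·(-3/2)/[(5/2)·(3/2)·(1/2)] = 1/5
Sum: (-3)·(3/10) + (-13)·(1) + (-45)·(-1/2) + (-73)·(1/5) = -6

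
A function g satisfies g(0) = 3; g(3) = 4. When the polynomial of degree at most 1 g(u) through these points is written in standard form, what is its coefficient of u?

The leading coefficient equals the top divided difference g[0,3].
g[0,3] = (4 - 3) / (3 - 0) = 1/3

1/3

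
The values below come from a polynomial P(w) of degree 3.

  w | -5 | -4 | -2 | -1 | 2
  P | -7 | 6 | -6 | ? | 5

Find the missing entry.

-247/14

The 4 known values determine P uniquely (degree ≤ 3).
Evaluate each Lagrange basis at w = -1:
L_0(-1) = (3)·(1)·(-3)/[(-1)·(-3)·(-7)] = 3/7
L_1(-1) = (4)·(1)·(-3)/[(1)·(-2)·(-6)] = -1
L_2(-1) = (4)·(3)·(-3)/[(3)·(2)·(-4)] = 3/2
L_3(-1) = (4)·(3)·(1)/[(7)·(6)·(4)] = 1/14
Sum: (-7)·(3/7) + 6·(-1) + (-6)·(3/2) + 5·(1/14) = -247/14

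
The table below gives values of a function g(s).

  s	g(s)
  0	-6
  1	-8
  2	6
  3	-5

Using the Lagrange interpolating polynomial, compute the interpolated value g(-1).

Evaluate each Lagrange basis at s = -1:
L_0(-1) = (-2)·(-3)·(-4)/[(-1)·(-2)·(-3)] = 4
L_1(-1) = (-1)·(-3)·(-4)/[(1)·(-1)·(-2)] = -6
L_2(-1) = (-1)·(-2)·(-4)/[(2)·(1)·(-1)] = 4
L_3(-1) = (-1)·(-2)·(-3)/[(3)·(2)·(1)] = -1
Sum: (-6)·(4) + (-8)·(-6) + 6·(4) + (-5)·(-1) = 53

53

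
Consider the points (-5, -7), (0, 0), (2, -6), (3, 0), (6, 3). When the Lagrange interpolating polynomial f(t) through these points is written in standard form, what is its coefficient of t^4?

-122/1155

Build the Lagrange basis polynomials:
L_0(t) = t(t - 2)(t - 3)(t - 6) / [3080] = (1/3080)t^4 - (1/280)t^3 + (9/770)t^2 - (9/770)t
L_1(t) = (t + 5)(t - 2)(t - 3)(t - 6) / [-180] = -(1/180)t^4 + (1/30)t^3 + (19/180)t^2 - (4/5)t + 1
L_2(t) = (t + 5)t(t - 3)(t - 6) / [56] = (1/56)t^4 - (1/14)t^3 - (27/56)t^2 + (45/28)t
L_3(t) = (t + 5)t(t - 2)(t - 6) / [-72] = -(1/72)t^4 + (1/24)t^3 + (7/18)t^2 - (5/6)t
L_4(t) = (t + 5)t(t - 2)(t - 3) / [792] = (1/792)t^4 - (19/792)t^2 + (5/132)t
f(t) = (-7)·L_0 + 0·L_1 + (-6)·L_2 + 0·L_3 + 3·L_4
Only the coefficient of t^4 is needed; take it from each L_i and combine:
(-7)·(1/3080) + 0·(-1/180) + (-6)·(1/56) + 0·(-1/72) + 3·(1/792) = -122/1155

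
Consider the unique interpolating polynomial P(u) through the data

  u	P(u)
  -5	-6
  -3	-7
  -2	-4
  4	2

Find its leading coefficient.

-61/378

The leading coefficient equals the top divided difference P[-5,-3,-2,4].
P[-5,-3] = (-7 - (-6)) / (-3 - (-5)) = -1/2
P[-3,-2] = (-4 - (-7)) / (-2 - (-3)) = 3
P[-2,4] = (2 - (-4)) / (4 - (-2)) = 1
P[-5,-3,-2] = (3 - (-1/2)) / (-2 - (-5)) = 7/6
P[-3,-2,4] = (1 - 3) / (4 - (-3)) = -2/7
P[-5,-3,-2,4] = (-2/7 - 7/6) / (4 - (-5)) = -61/378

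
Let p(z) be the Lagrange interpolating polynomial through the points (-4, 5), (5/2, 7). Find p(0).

81/13

Evaluate each Lagrange basis at z = 0:
L_0(0) = (-5/2)/[(-13/2)] = 5/13
L_1(0) = (4)/[(13/2)] = 8/13
Sum: 5·(5/13) + 7·(8/13) = 81/13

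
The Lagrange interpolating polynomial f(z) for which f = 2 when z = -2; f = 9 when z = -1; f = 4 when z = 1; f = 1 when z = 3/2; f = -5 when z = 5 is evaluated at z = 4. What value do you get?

Evaluate each Lagrange basis at z = 4:
L_0(4) = (5)·(3)·(5/2)·(-1)/[(-1)·(-3)·(-7/2)·(-7)] = -25/49
L_1(4) = (6)·(3)·(5/2)·(-1)/[(1)·(-2)·(-5/2)·(-6)] = 3/2
L_2(4) = (6)·(5)·(5/2)·(-1)/[(3)·(2)·(-1/2)·(-4)] = -25/4
L_3(4) = (6)·(5)·(3)·(-1)/[(7/2)·(5/2)·(1/2)·(-7/2)] = 288/49
L_4(4) = (6)·(5)·(3)·(5/2)/[(7)·(6)·(4)·(7/2)] = 75/196
Sum: 2·(-25/49) + 9·(3/2) + 4·(-25/4) + 1·(288/49) + (-5)·(75/196) = -1677/196

-1677/196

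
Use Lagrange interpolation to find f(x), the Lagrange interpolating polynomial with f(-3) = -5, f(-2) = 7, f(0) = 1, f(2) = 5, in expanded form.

f(x) = (5/4)x^3 + (5/4)x^2 - (11/2)x + 1

Build the Lagrange basis polynomials:
L_0(x) = (x + 2)x(x - 2) / [-15] = -(1/15)x^3 + (4/15)x
L_1(x) = (x + 3)x(x - 2) / [8] = (1/8)x^3 + (1/8)x^2 - (3/4)x
L_2(x) = (x + 3)(x + 2)(x - 2) / [-12] = -(1/12)x^3 - (1/4)x^2 + (1/3)x + 1
L_3(x) = (x + 3)(x + 2)x / [40] = (1/40)x^3 + (1/8)x^2 + (3/20)x
f(x) = (-5)·L_0 + 7·L_1 + 1·L_2 + 5·L_3
  (-5)·L_0(x) = (1/3)x^3 - (4/3)x
  7·L_1(x) = (7/8)x^3 + (7/8)x^2 - (21/4)x
  1·L_2(x) = -(1/12)x^3 - (1/4)x^2 + (1/3)x + 1
  5·L_3(x) = (1/8)x^3 + (5/8)x^2 + (3/4)x
Adding term by term: (5/4)x^3 + (5/4)x^2 - (11/2)x + 1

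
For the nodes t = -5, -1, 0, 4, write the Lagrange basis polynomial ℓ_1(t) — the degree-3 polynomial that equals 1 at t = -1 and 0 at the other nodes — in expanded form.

ℓ_1(t) = (t + 5)t(t - 4) / [(4)·(-1)·(-5)]
       = (t^3 + t^2 - 20t) / (20)

ℓ_1(t) = (1/20)t^3 + (1/20)t^2 - t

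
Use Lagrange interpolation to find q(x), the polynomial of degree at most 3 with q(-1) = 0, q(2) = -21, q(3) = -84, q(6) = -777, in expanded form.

Build the Lagrange basis polynomials:
L_0(x) = (x - 2)(x - 3)(x - 6) / [-84] = -(1/84)x^3 + (11/84)x^2 - (3/7)x + 3/7
L_1(x) = (x + 1)(x - 3)(x - 6) / [12] = (1/12)x^3 - (2/3)x^2 + (3/4)x + 3/2
L_2(x) = (x + 1)(x - 2)(x - 6) / [-12] = -(1/12)x^3 + (7/12)x^2 - (1/3)x - 1
L_3(x) = (x + 1)(x - 2)(x - 3) / [84] = (1/84)x^3 - (1/21)x^2 + (1/84)x + 1/14
q(x) = 0·L_0 + (-21)·L_1 + (-84)·L_2 + (-777)·L_3
  0·L_0(x) = 0
  (-21)·L_1(x) = -(7/4)x^3 + 14x^2 - (63/4)x - 63/2
  (-84)·L_2(x) = 7x^3 - 49x^2 + 28x + 84
  (-777)·L_3(x) = -(37/4)x^3 + 37x^2 - (37/4)x - 111/2
Adding term by term: -4x^3 + 2x^2 + 3x - 3

q(x) = -4x^3 + 2x^2 + 3x - 3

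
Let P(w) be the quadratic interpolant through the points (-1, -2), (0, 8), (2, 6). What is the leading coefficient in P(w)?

-11/3

The leading coefficient equals the top divided difference P[-1,0,2].
P[-1,0] = (8 - (-2)) / (0 - (-1)) = 10
P[0,2] = (6 - 8) / (2 - 0) = -1
P[-1,0,2] = (-1 - 10) / (2 - (-1)) = -11/3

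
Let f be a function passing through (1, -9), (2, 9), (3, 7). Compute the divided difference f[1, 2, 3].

f[1,2] = (9 - (-9)) / (2 - 1) = 18
f[2,3] = (7 - 9) / (3 - 2) = -2
f[1,2,3] = (-2 - 18) / (3 - 1) = -10

-10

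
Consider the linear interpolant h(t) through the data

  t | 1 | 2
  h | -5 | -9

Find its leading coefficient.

-4

L_0(t) = (t - 2) / [-1] = -t + 2
L_1(t) = (t - 1) / [1] = t - 1
h(t) = (-5)·L_0 + (-9)·L_1
Only the coefficient of t is needed; take it from each L_i and combine:
(-5)·(-1) + (-9)·(1) = -4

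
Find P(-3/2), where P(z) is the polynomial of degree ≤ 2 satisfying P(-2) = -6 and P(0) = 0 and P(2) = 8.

-75/16

Evaluate each Lagrange basis at z = -3/2:
L_0(-3/2) = (-3/2)·(-7/2)/[(-2)·(-4)] = 21/32
L_1(-3/2) = (1/2)·(-7/2)/[(2)·(-2)] = 7/16
L_2(-3/2) = (1/2)·(-3/2)/[(4)·(2)] = -3/32
Sum: (-6)·(21/32) + 0 + 8·(-3/32) = -75/16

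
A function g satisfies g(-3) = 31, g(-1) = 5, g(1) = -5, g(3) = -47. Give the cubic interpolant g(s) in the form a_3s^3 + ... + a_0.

Newton's divided differences:
g[-3,-1] = (5 - 31) / (-1 - (-3)) = -13
g[-1,1] = (-5 - 5) / (1 - (-1)) = -5
g[1,3] = (-47 - (-5)) / (3 - 1) = -21
g[-3,-1,1] = (-5 - (-13)) / (1 - (-3)) = 2
g[-1,1,3] = (-21 - (-5)) / (3 - (-1)) = -4
g[-3,-1,1,3] = (-4 - 2) / (3 - (-3)) = -1
g(s) = 31 + (-13)·(s + 3) + 2·(s + 3)(s + 1) + (-1)·(s + 3)(s + 1)(s - 1)
Expanding: g(s) = -s^3 - s^2 - 4s + 1

g(s) = -s^3 - s^2 - 4s + 1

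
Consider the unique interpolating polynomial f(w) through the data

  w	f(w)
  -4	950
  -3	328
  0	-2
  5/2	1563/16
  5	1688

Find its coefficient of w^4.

L_0(w) = (w + 3)w(w - 5/2)(w - 5) / [234] = (1/234)w^4 - (1/52)w^3 - (5/117)w^2 + (25/156)w
L_1(w) = (w + 4)w(w - 5/2)(w - 5) / [-132] = -(1/132)w^4 + (7/264)w^3 + (35/264)w^2 - (25/66)w
L_2(w) = (w + 4)(w + 3)(w - 5/2)(w - 5) / [150] = (1/150)w^4 - (1/300)w^3 - (14/75)w^2 - (1/60)w + 1
L_3(w) = (w + 4)(w + 3)w(w - 5) / [-3575/16] = -(16/3575)w^4 - (32/3575)w^3 + (368/3575)w^2 + (192/715)w
L_4(w) = (w + 4)(w + 3)w(w - 5/2) / [900] = (1/900)w^4 + (1/200)w^3 - (11/1800)w^2 - (1/30)w
f(w) = 950·L_0 + 328·L_1 + (-2)·L_2 + (1563/16)·L_3 + 1688·L_4
Only the coefficient of w^4 is needed; take it from each L_i and combine:
950·(1/234) + 328·(-1/132) + (-2)·(1/150) + (1563/16)·(-16/3575) + 1688·(1/900) = 3

3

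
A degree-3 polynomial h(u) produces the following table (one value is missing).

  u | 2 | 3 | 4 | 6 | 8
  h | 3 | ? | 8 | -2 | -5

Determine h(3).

35/4

The 4 known values determine h uniquely (degree ≤ 3).
Evaluate each Lagrange basis at u = 3:
L_0(3) = (-1)·(-3)·(-5)/[(-2)·(-4)·(-6)] = 5/16
L_1(3) = (1)·(-3)·(-5)/[(2)·(-2)·(-4)] = 15/16
L_2(3) = (1)·(-1)·(-5)/[(4)·(2)·(-2)] = -5/16
L_3(3) = (1)·(-1)·(-3)/[(6)·(4)·(2)] = 1/16
Sum: 3·(5/16) + 8·(15/16) + (-2)·(-5/16) + (-5)·(1/16) = 35/4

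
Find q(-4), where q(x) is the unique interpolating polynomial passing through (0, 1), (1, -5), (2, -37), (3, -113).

125

L_0(-4) = (-5)·(-6)·(-7)/[(-1)·(-2)·(-3)] = 35
L_1(-4) = (-4)·(-6)·(-7)/[(1)·(-1)·(-2)] = -84
L_2(-4) = (-4)·(-5)·(-7)/[(2)·(1)·(-1)] = 70
L_3(-4) = (-4)·(-5)·(-6)/[(3)·(2)·(1)] = -20
Sum: 1·(35) + (-5)·(-84) + (-37)·(70) + (-113)·(-20) = 125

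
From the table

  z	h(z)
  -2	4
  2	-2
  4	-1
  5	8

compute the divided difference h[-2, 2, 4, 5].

5/14

h[-2,2] = (-2 - 4) / (2 - (-2)) = -3/2
h[2,4] = (-1 - (-2)) / (4 - 2) = 1/2
h[4,5] = (8 - (-1)) / (5 - 4) = 9
h[-2,2,4] = (1/2 - (-3/2)) / (4 - (-2)) = 1/3
h[2,4,5] = (9 - 1/2) / (5 - 2) = 17/6
h[-2,2,4,5] = (17/6 - 1/3) / (5 - (-2)) = 5/14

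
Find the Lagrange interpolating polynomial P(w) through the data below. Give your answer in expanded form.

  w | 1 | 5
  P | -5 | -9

P(w) = -w - 4

Build the Lagrange basis polynomials:
L_0(w) = (w - 5) / [-4] = -(1/4)w + 5/4
L_1(w) = (w - 1) / [4] = (1/4)w - 1/4
P(w) = (-5)·L_0 + (-9)·L_1
  (-5)·L_0(w) = (5/4)w - 25/4
  (-9)·L_1(w) = -(9/4)w + 9/4
Adding term by term: -w - 4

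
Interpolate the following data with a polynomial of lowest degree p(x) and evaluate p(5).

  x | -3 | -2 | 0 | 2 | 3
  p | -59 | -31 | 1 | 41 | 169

Using Newton's divided-difference form:
p[-3,-2] = (-31 - (-59)) / (-2 - (-3)) = 28
p[-2,0] = (1 - (-31)) / (0 - (-2)) = 16
p[0,2] = (41 - 1) / (2 - 0) = 20
p[2,3] = (169 - 41) / (3 - 2) = 128
p[-3,-2,0] = (16 - 28) / (0 - (-3)) = -4
p[-2,0,2] = (20 - 16) / (2 - (-2)) = 1
p[0,2,3] = (128 - 20) / (3 - 0) = 36
p[-3,-2,0,2] = (1 - (-4)) / (2 - (-3)) = 1
p[-2,0,2,3] = (36 - 1) / (3 - (-2)) = 7
p[-3,-2,0,2,3] = (7 - 1) / (3 - (-3)) = 1
p(5) = -59 + 28·(8) + (-4)·(8)·(7) + 1·(8)·(7)·(5) + 1·(8)·(7)·(5)·(3) = 1061

1061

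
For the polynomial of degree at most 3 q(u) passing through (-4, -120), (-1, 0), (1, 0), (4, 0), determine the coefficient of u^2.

Build the Lagrange basis polynomials:
L_0(u) = (u + 1)(u - 1)(u - 4) / [-120] = -(1/120)u^3 + (1/30)u^2 + (1/120)u - 1/30
L_1(u) = (u + 4)(u - 1)(u - 4) / [30] = (1/30)u^3 - (1/30)u^2 - (8/15)u + 8/15
L_2(u) = (u + 4)(u + 1)(u - 4) / [-30] = -(1/30)u^3 - (1/30)u^2 + (8/15)u + 8/15
L_3(u) = (u + 4)(u + 1)(u - 1) / [120] = (1/120)u^3 + (1/30)u^2 - (1/120)u - 1/30
q(u) = (-120)·L_0 + 0·L_1 + 0·L_2 + 0·L_3
Only the coefficient of u^2 is needed; take it from each L_i and combine:
(-120)·(1/30) + 0·(-1/30) + 0·(-1/30) + 0·(1/30) = -4

-4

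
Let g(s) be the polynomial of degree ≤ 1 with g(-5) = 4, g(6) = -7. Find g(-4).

3

Evaluate each Lagrange basis at s = -4:
L_0(-4) = (-10)/[(-11)] = 10/11
L_1(-4) = (1)/[(11)] = 1/11
Sum: 4·(10/11) + (-7)·(1/11) = 3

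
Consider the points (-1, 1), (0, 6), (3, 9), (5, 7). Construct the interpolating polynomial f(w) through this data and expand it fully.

f(w) = (1/10)w^3 - (6/5)w^2 + (37/10)w + 6

Build the Lagrange basis polynomials:
L_0(w) = w(w - 3)(w - 5) / [-24] = -(1/24)w^3 + (1/3)w^2 - (5/8)w
L_1(w) = (w + 1)(w - 3)(w - 5) / [15] = (1/15)w^3 - (7/15)w^2 + (7/15)w + 1
L_2(w) = (w + 1)w(w - 5) / [-24] = -(1/24)w^3 + (1/6)w^2 + (5/24)w
L_3(w) = (w + 1)w(w - 3) / [60] = (1/60)w^3 - (1/30)w^2 - (1/20)w
f(w) = 1·L_0 + 6·L_1 + 9·L_2 + 7·L_3
  1·L_0(w) = -(1/24)w^3 + (1/3)w^2 - (5/8)w
  6·L_1(w) = (2/5)w^3 - (14/5)w^2 + (14/5)w + 6
  9·L_2(w) = -(3/8)w^3 + (3/2)w^2 + (15/8)w
  7·L_3(w) = (7/60)w^3 - (7/30)w^2 - (7/20)w
Adding term by term: (1/10)w^3 - (6/5)w^2 + (37/10)w + 6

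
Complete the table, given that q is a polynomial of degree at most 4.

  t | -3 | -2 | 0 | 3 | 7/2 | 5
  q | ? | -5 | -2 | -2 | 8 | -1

The 5 known values determine q uniquely (degree ≤ 4).
Evaluate each Lagrange basis at t = -3:
L_0(-3) = (-3)·(-6)·(-13/2)·(-8)/[(-2)·(-5)·(-11/2)·(-7)] = 936/385
L_1(-3) = (-1)·(-6)·(-13/2)·(-8)/[(2)·(-3)·(-7/2)·(-5)] = -104/35
L_2(-3) = (-1)·(-3)·(-13/2)·(-8)/[(5)·(3)·(-1/2)·(-2)] = 52/5
L_3(-3) = (-1)·(-3)·(-6)·(-8)/[(11/2)·(7/2)·(1/2)·(-3/2)] = -768/77
L_4(-3) = (-1)·(-3)·(-6)·(-13/2)/[(7)·(5)·(2)·(3/2)] = 39/35
Sum: (-5)·(936/385) + (-2)·(-104/35) + (-2)·(52/5) + 8·(-768/77) + (-1)·(39/35) = -41549/385

-41549/385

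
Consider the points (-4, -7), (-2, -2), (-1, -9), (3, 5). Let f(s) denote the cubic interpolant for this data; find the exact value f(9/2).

L_0(9/2) = (13/2)·(11/2)·(3/2)/[(-2)·(-3)·(-7)] = -143/112
L_1(9/2) = (17/2)·(11/2)·(3/2)/[(2)·(-1)·(-5)] = 561/80
L_2(9/2) = (17/2)·(13/2)·(3/2)/[(3)·(1)·(-4)] = -221/32
L_3(9/2) = (17/2)·(13/2)·(11/2)/[(7)·(5)·(4)] = 2431/1120
Sum: (-7)·(-143/112) + (-2)·(561/80) + (-9)·(-221/32) + 5·(2431/1120) = 9509/140

9509/140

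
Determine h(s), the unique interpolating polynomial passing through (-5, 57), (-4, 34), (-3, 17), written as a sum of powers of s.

h(s) = 3s^2 + 4s + 2

Newton's divided differences:
h[-5,-4] = (34 - 57) / (-4 - (-5)) = -23
h[-4,-3] = (17 - 34) / (-3 - (-4)) = -17
h[-5,-4,-3] = (-17 - (-23)) / (-3 - (-5)) = 3
h(s) = 57 + (-23)·(s + 5) + 3·(s + 5)(s + 4)
Expanding: h(s) = 3s^2 + 4s + 2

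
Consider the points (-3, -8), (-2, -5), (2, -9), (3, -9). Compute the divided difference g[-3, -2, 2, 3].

g[-3,-2] = (-5 - (-8)) / (-2 - (-3)) = 3
g[-2,2] = (-9 - (-5)) / (2 - (-2)) = -1
g[2,3] = (-9 - (-9)) / (3 - 2) = 0
g[-3,-2,2] = (-1 - 3) / (2 - (-3)) = -4/5
g[-2,2,3] = (0 - (-1)) / (3 - (-2)) = 1/5
g[-3,-2,2,3] = (1/5 - (-4/5)) / (3 - (-3)) = 1/6

1/6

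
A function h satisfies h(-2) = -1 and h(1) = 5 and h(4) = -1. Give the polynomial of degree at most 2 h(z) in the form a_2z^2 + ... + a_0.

Build the Lagrange basis polynomials:
L_0(z) = (z - 1)(z - 4) / [18] = (1/18)z^2 - (5/18)z + 2/9
L_1(z) = (z + 2)(z - 4) / [-9] = -(1/9)z^2 + (2/9)z + 8/9
L_2(z) = (z + 2)(z - 1) / [18] = (1/18)z^2 + (1/18)z - 1/9
h(z) = (-1)·L_0 + 5·L_1 + (-1)·L_2
  (-1)·L_0(z) = -(1/18)z^2 + (5/18)z - 2/9
  5·L_1(z) = -(5/9)z^2 + (10/9)z + 40/9
  (-1)·L_2(z) = -(1/18)z^2 - (1/18)z + 1/9
Adding term by term: -(2/3)z^2 + (4/3)z + 13/3

h(z) = -(2/3)z^2 + (4/3)z + 13/3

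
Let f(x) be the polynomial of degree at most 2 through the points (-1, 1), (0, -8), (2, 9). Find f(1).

Evaluate each Lagrange basis at x = 1:
L_0(1) = (1)·(-1)/[(-1)·(-3)] = -1/3
L_1(1) = (2)·(-1)/[(1)·(-2)] = 1
L_2(1) = (2)·(1)/[(3)·(2)] = 1/3
Sum: 1·(-1/3) + (-8)·(1) + 9·(1/3) = -16/3

-16/3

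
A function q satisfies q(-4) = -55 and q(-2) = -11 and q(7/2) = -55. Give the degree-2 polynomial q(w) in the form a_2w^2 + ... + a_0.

q(w) = -4w^2 - 2w + 1

Newton's divided differences:
q[-4,-2] = (-11 - (-55)) / (-2 - (-4)) = 22
q[-2,7/2] = (-55 - (-11)) / (7/2 - (-2)) = -8
q[-4,-2,7/2] = (-8 - 22) / (7/2 - (-4)) = -4
q(w) = -55 + 22·(w + 4) + (-4)·(w + 4)(w + 2)
Expanding: q(w) = -4w^2 - 2w + 1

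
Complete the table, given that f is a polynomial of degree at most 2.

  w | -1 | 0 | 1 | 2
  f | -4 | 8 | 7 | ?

The 3 known values determine f uniquely (degree ≤ 2).
Evaluate each Lagrange basis at w = 2:
L_0(2) = (2)·(1)/[(-1)·(-2)] = 1
L_1(2) = (3)·(1)/[(1)·(-1)] = -3
L_2(2) = (3)·(2)/[(2)·(1)] = 3
Sum: (-4)·(1) + 8·(-3) + 7·(3) = -7

-7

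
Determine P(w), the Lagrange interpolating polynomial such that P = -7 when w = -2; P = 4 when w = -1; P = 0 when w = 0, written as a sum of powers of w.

L_0(w) = (w + 1)w / [2] = (1/2)w^2 + (1/2)w
L_1(w) = (w + 2)w / [-1] = -w^2 - 2w
L_2(w) = (w + 2)(w + 1) / [2] = (1/2)w^2 + (3/2)w + 1
P(w) = (-7)·L_0 + 4·L_1 + 0·L_2
  (-7)·L_0(w) = -(7/2)w^2 - (7/2)w
  4·L_1(w) = -4w^2 - 8w
  0·L_2(w) = 0
Adding term by term: -(15/2)w^2 - (23/2)w

P(w) = -(15/2)w^2 - (23/2)w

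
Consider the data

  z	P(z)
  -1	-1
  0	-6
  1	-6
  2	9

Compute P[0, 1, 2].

15/2

P[0,1] = (-6 - (-6)) / (1 - 0) = 0
P[1,2] = (9 - (-6)) / (2 - 1) = 15
P[0,1,2] = (15 - 0) / (2 - 0) = 15/2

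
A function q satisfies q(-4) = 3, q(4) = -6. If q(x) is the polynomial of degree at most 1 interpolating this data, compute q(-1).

-3/8

L_0(-1) = (-5)/[(-8)] = 5/8
L_1(-1) = (3)/[(8)] = 3/8
Sum: 3·(5/8) + (-6)·(3/8) = -3/8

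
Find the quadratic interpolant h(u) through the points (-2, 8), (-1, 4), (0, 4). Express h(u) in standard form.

L_0(u) = (u + 1)u / [2] = (1/2)u^2 + (1/2)u
L_1(u) = (u + 2)u / [-1] = -u^2 - 2u
L_2(u) = (u + 2)(u + 1) / [2] = (1/2)u^2 + (3/2)u + 1
h(u) = 8·L_0 + 4·L_1 + 4·L_2
  8·L_0(u) = 4u^2 + 4u
  4·L_1(u) = -4u^2 - 8u
  4·L_2(u) = 2u^2 + 6u + 4
Adding term by term: 2u^2 + 2u + 4

h(u) = 2u^2 + 2u + 4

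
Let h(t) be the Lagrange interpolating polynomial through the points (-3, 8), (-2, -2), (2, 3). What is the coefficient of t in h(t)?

5/4

Build the Lagrange basis polynomials:
L_0(t) = (t + 2)(t - 2) / [5] = (1/5)t^2 - 4/5
L_1(t) = (t + 3)(t - 2) / [-4] = -(1/4)t^2 - (1/4)t + 3/2
L_2(t) = (t + 3)(t + 2) / [20] = (1/20)t^2 + (1/4)t + 3/10
h(t) = 8·L_0 + (-2)·L_1 + 3·L_2
Only the coefficient of t is needed; take it from each L_i and combine:
8·(0) + (-2)·(-1/4) + 3·(1/4) = 5/4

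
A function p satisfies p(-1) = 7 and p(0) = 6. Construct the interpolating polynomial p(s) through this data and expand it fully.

p(s) = -s + 6

Build the Lagrange basis polynomials:
L_0(s) = s / [-1] = -s
L_1(s) = (s + 1) / [1] = s + 1
p(s) = 7·L_0 + 6·L_1
  7·L_0(s) = -7s
  6·L_1(s) = 6s + 6
Adding term by term: -s + 6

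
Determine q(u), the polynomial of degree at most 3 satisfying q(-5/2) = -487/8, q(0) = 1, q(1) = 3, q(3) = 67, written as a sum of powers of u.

Build the Lagrange basis polynomials:
L_0(u) = u(u - 1)(u - 3) / [-385/8] = -(8/385)u^3 + (32/385)u^2 - (24/385)u
L_1(u) = (u + 5/2)(u - 1)(u - 3) / [15/2] = (2/15)u^3 - (1/5)u^2 - (14/15)u + 1
L_2(u) = (u + 5/2)u(u - 3) / [-7] = -(1/7)u^3 + (1/14)u^2 + (15/14)u
L_3(u) = (u + 5/2)u(u - 1) / [33] = (1/33)u^3 + (1/22)u^2 - (5/66)u
q(u) = (-487/8)·L_0 + 1·L_1 + 3·L_2 + 67·L_3
  (-487/8)·L_0(u) = (487/385)u^3 - (1948/385)u^2 + (1461/385)u
  1·L_1(u) = (2/15)u^3 - (1/5)u^2 - (14/15)u + 1
  3·L_2(u) = -(3/7)u^3 + (3/14)u^2 + (45/14)u
  67·L_3(u) = (67/33)u^3 + (67/22)u^2 - (335/66)u
Adding term by term: 3u^3 - 2u^2 + u + 1

q(u) = 3u^3 - 2u^2 + u + 1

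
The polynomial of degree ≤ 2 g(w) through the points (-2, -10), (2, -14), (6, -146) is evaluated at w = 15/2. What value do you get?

-457/2

L_0(15/2) = (11/2)·(3/2)/[(-4)·(-8)] = 33/128
L_1(15/2) = (19/2)·(3/2)/[(4)·(-4)] = -57/64
L_2(15/2) = (19/2)·(11/2)/[(8)·(4)] = 209/128
Sum: (-10)·(33/128) + (-14)·(-57/64) + (-146)·(209/128) = -457/2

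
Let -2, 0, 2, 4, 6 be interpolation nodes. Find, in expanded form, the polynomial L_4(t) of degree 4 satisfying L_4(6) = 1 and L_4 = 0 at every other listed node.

L_4(t) = (t + 2)t(t - 2)(t - 4) / [(8)·(6)·(4)·(2)]
       = (t^4 - 4t^3 - 4t^2 + 16t) / (384)

L_4(t) = (1/384)t^4 - (1/96)t^3 - (1/96)t^2 + (1/24)t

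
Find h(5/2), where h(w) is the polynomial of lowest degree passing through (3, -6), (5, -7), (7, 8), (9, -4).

229/128

Using Newton's divided-difference form:
h[3,5] = (-7 - (-6)) / (5 - 3) = -1/2
h[5,7] = (8 - (-7)) / (7 - 5) = 15/2
h[7,9] = (-4 - 8) / (9 - 7) = -6
h[3,5,7] = (15/2 - (-1/2)) / (7 - 3) = 2
h[5,7,9] = (-6 - 15/2) / (9 - 5) = -27/8
h[3,5,7,9] = (-27/8 - 2) / (9 - 3) = -43/48
h(5/2) = -6 + (-1/2)·(-1/2) + 2·(-1/2)·(-5/2) + (-43/48)·(-1/2)·(-5/2)·(-9/2) = 229/128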